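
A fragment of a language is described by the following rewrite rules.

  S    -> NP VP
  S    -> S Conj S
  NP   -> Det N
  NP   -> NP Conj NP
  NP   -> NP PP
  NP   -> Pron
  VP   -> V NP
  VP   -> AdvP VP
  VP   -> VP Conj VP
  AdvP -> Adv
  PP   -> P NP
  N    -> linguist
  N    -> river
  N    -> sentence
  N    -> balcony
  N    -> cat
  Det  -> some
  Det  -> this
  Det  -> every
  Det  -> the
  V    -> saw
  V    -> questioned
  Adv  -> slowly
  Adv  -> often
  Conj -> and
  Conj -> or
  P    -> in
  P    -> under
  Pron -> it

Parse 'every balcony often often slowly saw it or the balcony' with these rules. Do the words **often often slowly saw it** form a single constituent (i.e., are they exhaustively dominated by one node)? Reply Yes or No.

No

[S [NP [Det every] [N balcony]] [VP [AdvP [Adv often]] [VP [AdvP [Adv often]] [VP [AdvP [Adv slowly]] [VP [V saw] [NP [NP [Pron it]] [Conj or] [NP [Det the] [N balcony]]]]]]]]
The smallest constituent containing 'often often slowly saw it' is the VP spanning 'often often slowly saw it or the balcony'; no single node in the tree dominates exactly the given words.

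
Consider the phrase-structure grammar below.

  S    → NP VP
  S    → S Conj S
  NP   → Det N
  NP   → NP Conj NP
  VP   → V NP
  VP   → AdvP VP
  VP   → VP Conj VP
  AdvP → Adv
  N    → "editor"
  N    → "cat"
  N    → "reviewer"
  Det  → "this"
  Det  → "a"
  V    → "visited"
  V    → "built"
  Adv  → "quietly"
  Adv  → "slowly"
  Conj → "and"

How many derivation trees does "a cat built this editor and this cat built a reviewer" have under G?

1

[S [S [NP [Det a] [N cat]] [VP [V built] [NP [Det this] [N editor]]]] [Conj and] [S [NP [Det this] [N cat]] [VP [V built] [NP [Det a] [N reviewer]]]]]
No rule offers an alternative attachment or grouping for any span, so this is the only derivation.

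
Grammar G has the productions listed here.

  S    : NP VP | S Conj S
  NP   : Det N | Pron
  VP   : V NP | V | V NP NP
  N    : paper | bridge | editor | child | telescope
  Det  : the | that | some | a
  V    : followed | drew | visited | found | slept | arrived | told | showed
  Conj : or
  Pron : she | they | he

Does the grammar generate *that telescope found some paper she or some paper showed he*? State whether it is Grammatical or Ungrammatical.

Grammatical

[S [S [NP [Det that] [N telescope]] [VP [V found] [NP [Det some] [N paper]] [NP [Pron she]]]] [Conj or] [S [NP [Det some] [N paper]] [VP [V showed] [NP [Pron he]]]]]
The bracketing above is licensed at every node by one of the given productions, with S at the root.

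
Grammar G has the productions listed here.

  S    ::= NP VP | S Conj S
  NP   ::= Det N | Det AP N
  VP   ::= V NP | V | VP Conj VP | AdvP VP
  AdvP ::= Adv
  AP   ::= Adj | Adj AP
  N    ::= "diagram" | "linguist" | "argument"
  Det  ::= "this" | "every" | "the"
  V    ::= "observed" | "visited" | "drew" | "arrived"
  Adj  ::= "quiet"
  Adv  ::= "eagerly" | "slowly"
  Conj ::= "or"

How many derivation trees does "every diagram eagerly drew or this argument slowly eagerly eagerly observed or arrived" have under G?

Two of the 4 distinct bracketings:
[S [S [NP [Det every] [N diagram]] [VP [AdvP [Adv eagerly]] [VP [V drew]]]] [Conj or] [S [NP [Det this] [N argument]] [VP [VP [AdvP [Adv slowly]] [VP [AdvP [Adv eagerly]] [VP [AdvP [Adv eagerly]] [VP [V observed]]]]] [Conj or] [VP [V arrived]]]]]
[S [S [NP [Det every] [N diagram]] [VP [AdvP [Adv eagerly]] [VP [V drew]]]] [Conj or] [S [NP [Det this] [N argument]] [VP [AdvP [Adv slowly]] [VP [VP [AdvP [Adv eagerly]] [VP [AdvP [Adv eagerly]] [VP [V observed]]]] [Conj or] [VP [V arrived]]]]]]
The trees differ in how a recursive rule is bracketed over the same span.

4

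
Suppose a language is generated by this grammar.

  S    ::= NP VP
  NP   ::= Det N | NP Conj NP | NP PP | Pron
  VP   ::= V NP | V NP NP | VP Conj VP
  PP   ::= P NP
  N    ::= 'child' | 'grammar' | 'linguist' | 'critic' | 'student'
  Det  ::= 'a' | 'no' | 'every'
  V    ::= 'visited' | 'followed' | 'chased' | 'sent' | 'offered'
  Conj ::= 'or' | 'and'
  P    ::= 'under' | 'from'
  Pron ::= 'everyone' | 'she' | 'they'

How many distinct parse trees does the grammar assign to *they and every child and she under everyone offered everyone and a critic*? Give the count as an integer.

5

Two of the 5 distinct bracketings:
[S [NP [NP [Pron they]] [Conj and] [NP [NP [Det every] [N child]] [Conj and] [NP [NP [Pron she]] [PP [P under] [NP [Pron everyone]]]]]] [VP [V offered] [NP [NP [Pron everyone]] [Conj and] [NP [Det a] [N critic]]]]]
[S [NP [NP [Pron they]] [Conj and] [NP [NP [NP [Det every] [N child]] [Conj and] [NP [Pron she]]] [PP [P under] [NP [Pron everyone]]]]] [VP [V offered] [NP [NP [Pron everyone]] [Conj and] [NP [Det a] [N critic]]]]]
The trees differ in how a recursive rule is bracketed over the same span.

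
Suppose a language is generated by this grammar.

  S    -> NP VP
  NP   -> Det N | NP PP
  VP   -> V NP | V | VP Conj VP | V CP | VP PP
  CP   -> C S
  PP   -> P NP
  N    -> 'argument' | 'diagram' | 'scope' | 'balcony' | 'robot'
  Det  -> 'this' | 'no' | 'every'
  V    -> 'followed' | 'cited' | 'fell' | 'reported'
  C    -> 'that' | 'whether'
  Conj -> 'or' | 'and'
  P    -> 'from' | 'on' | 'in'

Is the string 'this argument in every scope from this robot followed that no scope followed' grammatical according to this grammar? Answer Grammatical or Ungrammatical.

S
  NP
    NP
      Det: this
      N: argument
    PP
      P: in
      NP
        NP
          Det: every
          N: scope
        PP
          P: from
          NP
            Det: this
            N: robot
  VP
    V: followed
    CP
      C: that
      S
        NP
          Det: no
          N: scope
        VP
          V: followed
Every word is introduced by a lexical rule and the phrasal rules combine the resulting categories into a single S.

Grammatical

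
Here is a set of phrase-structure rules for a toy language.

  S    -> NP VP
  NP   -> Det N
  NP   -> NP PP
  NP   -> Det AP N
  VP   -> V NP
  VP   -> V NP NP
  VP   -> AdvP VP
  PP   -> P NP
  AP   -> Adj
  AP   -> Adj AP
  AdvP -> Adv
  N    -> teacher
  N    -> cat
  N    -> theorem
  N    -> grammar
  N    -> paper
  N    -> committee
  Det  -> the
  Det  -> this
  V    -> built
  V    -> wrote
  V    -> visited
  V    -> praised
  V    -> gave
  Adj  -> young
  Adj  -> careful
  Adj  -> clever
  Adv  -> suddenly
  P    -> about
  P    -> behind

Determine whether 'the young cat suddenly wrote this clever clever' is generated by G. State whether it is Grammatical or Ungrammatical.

For S → NP VP, the only prefix that parses as NP is 'the young cat', but the remainder 'suddenly wrote this clever clever' is not a VP under these rules.

Ungrammatical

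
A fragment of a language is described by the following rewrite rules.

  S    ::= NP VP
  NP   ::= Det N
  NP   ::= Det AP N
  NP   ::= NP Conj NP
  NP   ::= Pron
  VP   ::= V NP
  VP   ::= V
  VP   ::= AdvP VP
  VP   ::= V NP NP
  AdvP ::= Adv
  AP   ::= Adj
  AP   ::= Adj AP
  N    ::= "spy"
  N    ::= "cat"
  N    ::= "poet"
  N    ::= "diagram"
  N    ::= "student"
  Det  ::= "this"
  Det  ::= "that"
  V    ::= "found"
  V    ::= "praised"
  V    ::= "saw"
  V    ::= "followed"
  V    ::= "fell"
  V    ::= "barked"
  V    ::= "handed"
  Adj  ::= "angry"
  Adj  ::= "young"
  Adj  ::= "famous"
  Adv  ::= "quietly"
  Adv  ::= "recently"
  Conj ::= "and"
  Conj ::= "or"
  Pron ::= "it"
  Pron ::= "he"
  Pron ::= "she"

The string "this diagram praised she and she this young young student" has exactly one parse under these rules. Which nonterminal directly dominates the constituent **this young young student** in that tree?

S
  NP
    Det: this
    N: diagram
  VP
    V: praised
    NP
      NP
        Pron: she
      Conj: and
      NP
        Pron: she
    NP
      Det: this
      AP
        Adj: young
        AP
          Adj: young
      N: student
The span 'this young young student' is the NP node built by NP → Det AP N.
Its mother is the VP built by VP → V NP NP.

VP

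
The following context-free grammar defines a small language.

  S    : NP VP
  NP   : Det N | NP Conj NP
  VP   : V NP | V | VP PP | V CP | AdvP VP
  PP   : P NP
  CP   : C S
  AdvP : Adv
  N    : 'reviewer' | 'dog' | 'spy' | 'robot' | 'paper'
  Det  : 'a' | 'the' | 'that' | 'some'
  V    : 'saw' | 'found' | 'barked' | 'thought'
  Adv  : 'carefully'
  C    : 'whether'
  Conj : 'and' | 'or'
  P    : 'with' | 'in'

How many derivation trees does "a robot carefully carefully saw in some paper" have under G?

3

Two of the 3 distinct bracketings:
[S [NP [Det a] [N robot]] [VP [VP [AdvP [Adv carefully]] [VP [AdvP [Adv carefully]] [VP [V saw]]]] [PP [P in] [NP [Det some] [N paper]]]]]
[S [NP [Det a] [N robot]] [VP [AdvP [Adv carefully]] [VP [VP [AdvP [Adv carefully]] [VP [V saw]]] [PP [P in] [NP [Det some] [N paper]]]]]]
The trees differ in how a recursive rule is bracketed over the same span.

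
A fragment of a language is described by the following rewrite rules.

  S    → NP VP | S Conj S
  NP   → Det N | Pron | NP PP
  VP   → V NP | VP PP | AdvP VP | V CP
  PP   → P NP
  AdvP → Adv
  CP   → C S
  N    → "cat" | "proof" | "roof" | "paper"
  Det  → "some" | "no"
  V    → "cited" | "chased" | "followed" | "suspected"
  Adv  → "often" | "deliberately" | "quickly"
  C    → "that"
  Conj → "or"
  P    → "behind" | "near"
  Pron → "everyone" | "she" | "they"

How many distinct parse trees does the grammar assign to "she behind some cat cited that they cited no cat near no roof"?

Two of the 3 distinct bracketings:
[S [NP [NP [Pron she]] [PP [P behind] [NP [Det some] [N cat]]]] [VP [VP [V cited] [CP [C that] [S [NP [Pron they]] [VP [V cited] [NP [Det no] [N cat]]]]]] [PP [P near] [NP [Det no] [N roof]]]]]
[S [NP [NP [Pron she]] [PP [P behind] [NP [Det some] [N cat]]]] [VP [V cited] [CP [C that] [S [NP [Pron they]] [VP [V cited] [NP [NP [Det no] [N cat]] [PP [P near] [NP [Det no] [N roof]]]]]]]]]
The difference turns on whether VP → VP PP is used at the relevant span, versus an alternative expansion of VP.

3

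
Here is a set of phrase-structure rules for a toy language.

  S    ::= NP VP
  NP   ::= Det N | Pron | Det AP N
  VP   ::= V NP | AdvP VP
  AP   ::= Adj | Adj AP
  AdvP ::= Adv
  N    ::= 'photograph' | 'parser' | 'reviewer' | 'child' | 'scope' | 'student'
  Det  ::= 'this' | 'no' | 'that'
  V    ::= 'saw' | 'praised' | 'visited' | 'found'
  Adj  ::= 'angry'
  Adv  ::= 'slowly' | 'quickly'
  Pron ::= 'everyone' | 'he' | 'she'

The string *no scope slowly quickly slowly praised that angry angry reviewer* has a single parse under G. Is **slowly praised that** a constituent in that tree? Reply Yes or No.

No

[S [NP [Det no] [N scope]] [VP [AdvP [Adv slowly]] [VP [AdvP [Adv quickly]] [VP [AdvP [Adv slowly]] [VP [V praised] [NP [Det that] [AP [Adj angry] [AP [Adj angry]]] [N reviewer]]]]]]]
The smallest constituent containing 'slowly praised that' is the VP spanning 'slowly praised that angry angry reviewer'; no single node in the tree dominates exactly the given words.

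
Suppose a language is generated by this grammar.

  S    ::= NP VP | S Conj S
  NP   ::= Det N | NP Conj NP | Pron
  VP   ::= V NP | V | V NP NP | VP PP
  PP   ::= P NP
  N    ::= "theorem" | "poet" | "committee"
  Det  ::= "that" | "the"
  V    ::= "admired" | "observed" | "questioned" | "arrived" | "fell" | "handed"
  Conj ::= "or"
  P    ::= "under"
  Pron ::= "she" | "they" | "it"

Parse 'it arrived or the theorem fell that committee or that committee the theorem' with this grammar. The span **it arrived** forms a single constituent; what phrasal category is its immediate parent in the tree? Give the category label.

S

[S [S [NP [Pron it]] [VP [V arrived]]] [Conj or] [S [NP [Det the] [N theorem]] [VP [V fell] [NP [NP [Det that] [N committee]] [Conj or] [NP [Det that] [N committee]]] [NP [Det the] [N theorem]]]]]
The span 'it arrived' is the S node built by S → NP VP.
Its mother is the S built by S → S Conj S.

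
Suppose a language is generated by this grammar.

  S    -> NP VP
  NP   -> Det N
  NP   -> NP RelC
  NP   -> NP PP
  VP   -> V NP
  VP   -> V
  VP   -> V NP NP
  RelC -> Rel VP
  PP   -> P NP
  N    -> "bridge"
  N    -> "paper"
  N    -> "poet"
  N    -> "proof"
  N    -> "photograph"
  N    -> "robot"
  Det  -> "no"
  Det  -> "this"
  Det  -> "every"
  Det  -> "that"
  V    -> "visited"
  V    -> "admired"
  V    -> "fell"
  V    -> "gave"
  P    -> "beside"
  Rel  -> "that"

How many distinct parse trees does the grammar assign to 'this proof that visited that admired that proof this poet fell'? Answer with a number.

1

[S [NP [NP [NP [Det this] [N proof]] [RelC [Rel that] [VP [V visited]]]] [RelC [Rel that] [VP [V admired] [NP [Det that] [N proof]] [NP [Det this] [N poet]]]]] [VP [V fell]]]
No rule offers an alternative attachment or grouping for any span, so this is the only derivation.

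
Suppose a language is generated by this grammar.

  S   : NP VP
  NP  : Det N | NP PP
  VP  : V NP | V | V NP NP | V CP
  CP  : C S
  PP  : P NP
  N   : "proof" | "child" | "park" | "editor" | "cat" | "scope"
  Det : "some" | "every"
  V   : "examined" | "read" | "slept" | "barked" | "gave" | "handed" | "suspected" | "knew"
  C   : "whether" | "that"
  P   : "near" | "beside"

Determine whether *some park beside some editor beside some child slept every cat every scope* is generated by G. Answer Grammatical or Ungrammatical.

Grammatical

S
  NP
    NP
      Det: some
      N: park
    PP
      P: beside
      NP
        NP
          Det: some
          N: editor
        PP
          P: beside
          NP
            Det: some
            N: child
  VP
    V: slept
    NP
      Det: every
      N: cat
    NP
      Det: every
      N: scope
Every word is introduced by a lexical rule and the phrasal rules combine the resulting categories into a single S.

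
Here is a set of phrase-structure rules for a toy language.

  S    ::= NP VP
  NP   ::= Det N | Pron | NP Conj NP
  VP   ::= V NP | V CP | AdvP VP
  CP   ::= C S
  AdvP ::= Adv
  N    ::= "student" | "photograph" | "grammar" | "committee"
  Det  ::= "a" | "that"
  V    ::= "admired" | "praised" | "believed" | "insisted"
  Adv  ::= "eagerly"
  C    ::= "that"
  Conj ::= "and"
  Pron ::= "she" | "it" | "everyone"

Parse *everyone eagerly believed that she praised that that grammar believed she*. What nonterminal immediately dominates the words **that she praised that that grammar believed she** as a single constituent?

CP

[S [NP [Pron everyone]] [VP [AdvP [Adv eagerly]] [VP [V believed] [CP [C that] [S [NP [Pron she]] [VP [V praised] [CP [C that] [S [NP [Det that] [N grammar]] [VP [V believed] [NP [Pron she]]]]]]]]]]]
The span 'that she praised that that grammar believed she' is the CP node built by CP → C S.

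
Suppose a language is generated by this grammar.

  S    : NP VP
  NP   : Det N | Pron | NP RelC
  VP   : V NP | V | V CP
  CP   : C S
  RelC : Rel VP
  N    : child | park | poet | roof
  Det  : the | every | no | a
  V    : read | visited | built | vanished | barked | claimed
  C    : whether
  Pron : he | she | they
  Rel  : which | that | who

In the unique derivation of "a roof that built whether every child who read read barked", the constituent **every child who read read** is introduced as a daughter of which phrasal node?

CP

[S [NP [NP [Det a] [N roof]] [RelC [Rel that] [VP [V built] [CP [C whether] [S [NP [NP [Det every] [N child]] [RelC [Rel who] [VP [V read]]]] [VP [V read]]]]]]] [VP [V barked]]]
The span 'every child who read read' is the S node built by S → NP VP.
Its mother is the CP built by CP → C S.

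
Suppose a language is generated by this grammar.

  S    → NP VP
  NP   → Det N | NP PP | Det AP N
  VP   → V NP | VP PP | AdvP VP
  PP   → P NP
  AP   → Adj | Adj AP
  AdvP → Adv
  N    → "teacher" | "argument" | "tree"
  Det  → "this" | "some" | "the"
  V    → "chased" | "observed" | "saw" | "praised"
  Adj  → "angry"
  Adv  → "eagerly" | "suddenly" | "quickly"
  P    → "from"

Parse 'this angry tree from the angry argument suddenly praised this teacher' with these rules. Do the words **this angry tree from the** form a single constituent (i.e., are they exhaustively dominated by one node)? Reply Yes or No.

No

[S [NP [NP [Det this] [AP [Adj angry]] [N tree]] [PP [P from] [NP [Det the] [AP [Adj angry]] [N argument]]]] [VP [AdvP [Adv suddenly]] [VP [V praised] [NP [Det this] [N teacher]]]]]
The smallest constituent containing 'this angry tree from the' is the NP spanning 'this angry tree from the angry argument'; no single node in the tree dominates exactly the given words.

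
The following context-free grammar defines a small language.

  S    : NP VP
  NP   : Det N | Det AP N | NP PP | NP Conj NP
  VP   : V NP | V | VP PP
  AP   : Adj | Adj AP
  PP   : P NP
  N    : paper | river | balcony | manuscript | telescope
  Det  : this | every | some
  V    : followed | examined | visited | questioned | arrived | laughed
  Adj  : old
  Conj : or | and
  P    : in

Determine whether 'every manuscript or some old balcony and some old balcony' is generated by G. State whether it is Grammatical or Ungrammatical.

For S → NP VP, every NP-prefix leaves a non-VP remainder: after 'every manuscript' the remainder is not a VP; after 'every manuscript or some old balcony' the remainder is not a VP.

Ungrammatical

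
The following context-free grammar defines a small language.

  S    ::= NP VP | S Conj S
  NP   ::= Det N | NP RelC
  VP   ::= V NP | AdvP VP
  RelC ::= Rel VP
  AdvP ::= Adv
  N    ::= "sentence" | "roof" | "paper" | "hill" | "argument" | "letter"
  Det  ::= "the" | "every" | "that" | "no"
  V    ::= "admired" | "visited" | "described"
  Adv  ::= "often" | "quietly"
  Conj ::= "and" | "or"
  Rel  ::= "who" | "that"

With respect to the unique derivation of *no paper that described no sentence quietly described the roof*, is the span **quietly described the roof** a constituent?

Yes

[S [NP [NP [Det no] [N paper]] [RelC [Rel that] [VP [V described] [NP [Det no] [N sentence]]]]] [VP [AdvP [Adv quietly]] [VP [V described] [NP [Det the] [N roof]]]]]
The words 'quietly described the roof' are exhaustively dominated by a single VP node (built by VP → AdvP VP), so they form a constituent.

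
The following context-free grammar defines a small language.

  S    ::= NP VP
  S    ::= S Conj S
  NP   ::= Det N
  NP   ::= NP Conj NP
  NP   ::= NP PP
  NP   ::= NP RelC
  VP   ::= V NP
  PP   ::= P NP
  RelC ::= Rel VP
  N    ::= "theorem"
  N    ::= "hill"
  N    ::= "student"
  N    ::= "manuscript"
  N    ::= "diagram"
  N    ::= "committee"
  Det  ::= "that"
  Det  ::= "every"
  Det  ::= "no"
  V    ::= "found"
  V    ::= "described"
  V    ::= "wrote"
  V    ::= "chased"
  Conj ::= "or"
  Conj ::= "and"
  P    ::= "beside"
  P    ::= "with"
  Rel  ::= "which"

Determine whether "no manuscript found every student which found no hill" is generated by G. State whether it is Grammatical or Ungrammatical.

Grammatical

S
  NP
    Det: no
    N: manuscript
  VP
    V: found
    NP
      NP
        Det: every
        N: student
      RelC
        Rel: which
        VP
          V: found
          NP
            Det: no
            N: hill
The bracketing above is licensed at every node by one of the given productions, with S at the root.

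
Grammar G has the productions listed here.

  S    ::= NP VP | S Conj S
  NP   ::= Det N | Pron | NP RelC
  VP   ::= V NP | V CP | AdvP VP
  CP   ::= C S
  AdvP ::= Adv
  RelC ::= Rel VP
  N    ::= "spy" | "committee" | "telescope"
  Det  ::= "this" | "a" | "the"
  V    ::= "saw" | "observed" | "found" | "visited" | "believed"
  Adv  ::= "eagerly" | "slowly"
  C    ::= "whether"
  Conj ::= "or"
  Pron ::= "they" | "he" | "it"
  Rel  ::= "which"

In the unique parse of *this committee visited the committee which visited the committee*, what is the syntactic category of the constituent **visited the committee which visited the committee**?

S
  NP
    Det: this
    N: committee
  VP
    V: visited
    NP
      NP
        Det: the
        N: committee
      RelC
        Rel: which
        VP
          V: visited
          NP
            Det: the
            N: committee
The span 'visited the committee which visited the committee' is the VP node built by VP → V NP.

VP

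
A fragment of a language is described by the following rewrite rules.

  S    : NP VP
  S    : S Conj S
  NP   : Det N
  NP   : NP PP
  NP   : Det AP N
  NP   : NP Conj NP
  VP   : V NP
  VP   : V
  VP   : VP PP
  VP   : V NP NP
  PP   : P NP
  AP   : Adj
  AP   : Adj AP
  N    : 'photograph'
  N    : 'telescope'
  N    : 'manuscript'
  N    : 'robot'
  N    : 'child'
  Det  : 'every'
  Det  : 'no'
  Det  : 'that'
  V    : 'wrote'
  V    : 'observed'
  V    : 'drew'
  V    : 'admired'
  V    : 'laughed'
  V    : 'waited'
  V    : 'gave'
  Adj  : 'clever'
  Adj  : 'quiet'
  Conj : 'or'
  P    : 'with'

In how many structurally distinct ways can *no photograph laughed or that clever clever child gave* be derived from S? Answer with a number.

[S [S [NP [Det no] [N photograph]] [VP [V laughed]]] [Conj or] [S [NP [Det that] [AP [Adj clever] [AP [Adj clever]]] [N child]] [VP [V gave]]]]
No rule offers an alternative attachment or grouping for any span, so this is the only derivation.

1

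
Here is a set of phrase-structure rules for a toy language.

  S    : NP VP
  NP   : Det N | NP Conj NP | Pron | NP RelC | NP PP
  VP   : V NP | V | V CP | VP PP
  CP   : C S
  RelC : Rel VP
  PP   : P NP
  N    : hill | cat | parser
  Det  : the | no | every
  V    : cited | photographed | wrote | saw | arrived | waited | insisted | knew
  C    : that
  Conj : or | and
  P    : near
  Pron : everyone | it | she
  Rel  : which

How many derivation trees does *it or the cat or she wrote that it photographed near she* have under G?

4

Two of the 4 distinct bracketings:
[S [NP [NP [Pron it]] [Conj or] [NP [NP [Det the] [N cat]] [Conj or] [NP [Pron she]]]] [VP [V wrote] [CP [C that] [S [NP [Pron it]] [VP [VP [V photographed]] [PP [P near] [NP [Pron she]]]]]]]]
[S [NP [NP [Pron it]] [Conj or] [NP [NP [Det the] [N cat]] [Conj or] [NP [Pron she]]]] [VP [VP [V wrote] [CP [C that] [S [NP [Pron it]] [VP [V photographed]]]]] [PP [P near] [NP [Pron she]]]]]
The trees differ in how a recursive rule is bracketed over the same span.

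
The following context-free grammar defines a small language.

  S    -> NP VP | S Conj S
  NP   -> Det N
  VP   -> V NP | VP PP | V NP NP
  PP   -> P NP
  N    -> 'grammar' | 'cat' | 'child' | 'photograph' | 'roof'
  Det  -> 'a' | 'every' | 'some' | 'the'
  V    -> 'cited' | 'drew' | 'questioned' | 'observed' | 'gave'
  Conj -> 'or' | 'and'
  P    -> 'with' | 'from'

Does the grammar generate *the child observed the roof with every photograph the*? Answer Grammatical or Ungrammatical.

Ungrammatical

For S → NP VP, the only prefix that parses as NP is 'the child', but the remainder 'observed the roof with every photograph the' is not a VP under these rules. The alternative S rule S → S Conj S likewise has no satisfying split.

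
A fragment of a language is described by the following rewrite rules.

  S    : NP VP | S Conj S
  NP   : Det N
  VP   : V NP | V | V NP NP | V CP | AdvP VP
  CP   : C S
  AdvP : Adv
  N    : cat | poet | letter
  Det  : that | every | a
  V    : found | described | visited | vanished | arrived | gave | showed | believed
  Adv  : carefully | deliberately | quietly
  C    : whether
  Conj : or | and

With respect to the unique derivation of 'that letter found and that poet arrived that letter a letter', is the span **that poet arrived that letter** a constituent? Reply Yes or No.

[S [S [NP [Det that] [N letter]] [VP [V found]]] [Conj and] [S [NP [Det that] [N poet]] [VP [V arrived] [NP [Det that] [N letter]] [NP [Det a] [N letter]]]]]
The smallest constituent containing 'that poet arrived that letter' is the S spanning 'that poet arrived that letter a letter'; no single node in the tree dominates exactly the given words.

No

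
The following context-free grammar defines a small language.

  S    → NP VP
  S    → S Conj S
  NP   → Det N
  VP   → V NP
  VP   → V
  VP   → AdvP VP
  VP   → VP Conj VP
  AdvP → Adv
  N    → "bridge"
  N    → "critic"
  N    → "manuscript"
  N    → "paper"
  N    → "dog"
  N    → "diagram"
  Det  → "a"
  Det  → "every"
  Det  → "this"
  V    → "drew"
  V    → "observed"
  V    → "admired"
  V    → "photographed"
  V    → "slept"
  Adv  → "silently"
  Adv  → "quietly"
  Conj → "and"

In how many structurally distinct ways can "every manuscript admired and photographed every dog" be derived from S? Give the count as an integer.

[S [NP [Det every] [N manuscript]] [VP [VP [V admired]] [Conj and] [VP [V photographed] [NP [Det every] [N dog]]]]]
No rule offers an alternative attachment or grouping for any span, so this is the only derivation.

1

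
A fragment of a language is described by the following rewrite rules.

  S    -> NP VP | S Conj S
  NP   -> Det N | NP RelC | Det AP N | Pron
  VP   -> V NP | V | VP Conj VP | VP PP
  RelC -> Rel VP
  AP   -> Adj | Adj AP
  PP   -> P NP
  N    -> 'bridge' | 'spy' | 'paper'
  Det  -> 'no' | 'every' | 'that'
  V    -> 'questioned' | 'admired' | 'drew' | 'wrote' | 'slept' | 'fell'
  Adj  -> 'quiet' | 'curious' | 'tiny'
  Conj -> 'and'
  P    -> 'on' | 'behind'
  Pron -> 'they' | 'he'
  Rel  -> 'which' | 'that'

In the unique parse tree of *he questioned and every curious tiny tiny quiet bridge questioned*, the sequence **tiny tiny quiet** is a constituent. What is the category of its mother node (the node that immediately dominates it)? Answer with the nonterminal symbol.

AP

[S [S [NP [Pron he]] [VP [V questioned]]] [Conj and] [S [NP [Det every] [AP [Adj curious] [AP [Adj tiny] [AP [Adj tiny] [AP [Adj quiet]]]]] [N bridge]] [VP [V questioned]]]]
The span 'tiny tiny quiet' is the AP node built by AP → Adj AP.
Its mother is the AP built by AP → Adj AP.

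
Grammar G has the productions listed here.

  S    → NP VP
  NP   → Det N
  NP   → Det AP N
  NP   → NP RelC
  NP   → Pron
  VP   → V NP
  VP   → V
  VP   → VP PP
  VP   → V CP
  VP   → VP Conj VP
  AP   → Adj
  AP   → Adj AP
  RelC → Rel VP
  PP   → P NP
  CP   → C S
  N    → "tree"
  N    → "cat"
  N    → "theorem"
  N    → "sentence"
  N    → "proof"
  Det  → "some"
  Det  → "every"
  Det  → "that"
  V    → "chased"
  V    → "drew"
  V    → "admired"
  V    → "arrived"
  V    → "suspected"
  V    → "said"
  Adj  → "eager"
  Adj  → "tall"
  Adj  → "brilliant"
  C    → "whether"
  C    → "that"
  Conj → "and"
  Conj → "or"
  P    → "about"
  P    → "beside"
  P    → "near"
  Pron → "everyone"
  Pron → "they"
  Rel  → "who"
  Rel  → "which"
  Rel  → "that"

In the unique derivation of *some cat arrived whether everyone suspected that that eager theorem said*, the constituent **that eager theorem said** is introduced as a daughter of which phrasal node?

CP

[S [NP [Det some] [N cat]] [VP [V arrived] [CP [C whether] [S [NP [Pron everyone]] [VP [V suspected] [CP [C that] [S [NP [Det that] [AP [Adj eager]] [N theorem]] [VP [V said]]]]]]]]]
The span 'that eager theorem said' is the S node built by S → NP VP.
Its mother is the CP built by CP → C S.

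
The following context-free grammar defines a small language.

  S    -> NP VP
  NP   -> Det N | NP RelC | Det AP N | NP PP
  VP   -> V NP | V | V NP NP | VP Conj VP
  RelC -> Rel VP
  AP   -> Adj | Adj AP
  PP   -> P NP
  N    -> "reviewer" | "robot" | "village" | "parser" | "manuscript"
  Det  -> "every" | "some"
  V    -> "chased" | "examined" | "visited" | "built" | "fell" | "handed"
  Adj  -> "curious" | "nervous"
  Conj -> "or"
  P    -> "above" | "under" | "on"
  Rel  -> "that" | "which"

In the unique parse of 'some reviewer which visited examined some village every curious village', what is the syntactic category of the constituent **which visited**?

[S [NP [NP [Det some] [N reviewer]] [RelC [Rel which] [VP [V visited]]]] [VP [V examined] [NP [Det some] [N village]] [NP [Det every] [AP [Adj curious]] [N village]]]]
The span 'which visited' is the RelC node built by RelC → Rel VP.

RelC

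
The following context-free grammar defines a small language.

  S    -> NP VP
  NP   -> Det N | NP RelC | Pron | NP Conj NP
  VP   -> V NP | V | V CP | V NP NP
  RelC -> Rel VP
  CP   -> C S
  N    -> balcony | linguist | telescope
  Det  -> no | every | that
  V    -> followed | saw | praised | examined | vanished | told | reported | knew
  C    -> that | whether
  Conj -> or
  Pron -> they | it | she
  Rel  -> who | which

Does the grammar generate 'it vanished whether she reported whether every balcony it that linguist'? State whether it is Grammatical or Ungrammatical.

Ungrammatical

For S → NP VP, the only prefix that parses as NP is 'it', but the remainder 'vanished whether she reported whether every balcony it that linguist' is not a VP under these rules.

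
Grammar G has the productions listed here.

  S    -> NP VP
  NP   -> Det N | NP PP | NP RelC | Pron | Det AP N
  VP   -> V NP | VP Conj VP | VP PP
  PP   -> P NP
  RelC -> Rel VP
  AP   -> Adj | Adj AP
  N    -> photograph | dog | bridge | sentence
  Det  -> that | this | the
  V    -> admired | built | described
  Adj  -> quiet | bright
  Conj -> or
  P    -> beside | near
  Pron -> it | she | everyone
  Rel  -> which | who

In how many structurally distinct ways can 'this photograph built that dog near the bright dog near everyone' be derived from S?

Two of the 5 distinct bracketings:
[S [NP [Det this] [N photograph]] [VP [V built] [NP [NP [Det that] [N dog]] [PP [P near] [NP [NP [Det the] [AP [Adj bright]] [N dog]] [PP [P near] [NP [Pron everyone]]]]]]]]
[S [NP [Det this] [N photograph]] [VP [V built] [NP [NP [NP [Det that] [N dog]] [PP [P near] [NP [Det the] [AP [Adj bright]] [N dog]]]] [PP [P near] [NP [Pron everyone]]]]]]
The trees differ in how a recursive rule is bracketed over the same span.

5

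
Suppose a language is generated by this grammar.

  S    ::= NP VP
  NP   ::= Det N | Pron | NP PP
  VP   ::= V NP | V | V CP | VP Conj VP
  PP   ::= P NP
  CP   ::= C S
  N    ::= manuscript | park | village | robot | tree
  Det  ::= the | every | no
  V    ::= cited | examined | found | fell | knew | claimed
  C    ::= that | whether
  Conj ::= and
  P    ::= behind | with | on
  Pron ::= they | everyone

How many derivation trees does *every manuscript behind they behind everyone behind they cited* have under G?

5

Two of the 5 distinct bracketings:
[S [NP [NP [Det every] [N manuscript]] [PP [P behind] [NP [NP [Pron they]] [PP [P behind] [NP [NP [Pron everyone]] [PP [P behind] [NP [Pron they]]]]]]]] [VP [V cited]]]
[S [NP [NP [Det every] [N manuscript]] [PP [P behind] [NP [NP [NP [Pron they]] [PP [P behind] [NP [Pron everyone]]]] [PP [P behind] [NP [Pron they]]]]]] [VP [V cited]]]
The trees differ in how a recursive rule is bracketed over the same span.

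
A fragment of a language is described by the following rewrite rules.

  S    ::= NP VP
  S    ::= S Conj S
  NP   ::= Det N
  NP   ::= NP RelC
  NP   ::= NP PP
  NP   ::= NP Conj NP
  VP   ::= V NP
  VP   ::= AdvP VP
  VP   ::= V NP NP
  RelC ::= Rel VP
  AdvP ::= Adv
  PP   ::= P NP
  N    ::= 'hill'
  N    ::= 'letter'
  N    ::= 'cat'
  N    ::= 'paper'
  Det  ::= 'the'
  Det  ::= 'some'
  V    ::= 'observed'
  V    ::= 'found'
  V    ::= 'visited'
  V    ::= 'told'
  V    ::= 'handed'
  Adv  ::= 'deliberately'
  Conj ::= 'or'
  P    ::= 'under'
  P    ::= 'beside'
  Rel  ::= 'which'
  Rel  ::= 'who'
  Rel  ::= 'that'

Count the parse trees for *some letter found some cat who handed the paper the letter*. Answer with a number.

The two bracketings:
[S [NP [Det some] [N letter]] [VP [V found] [NP [NP [Det some] [N cat]] [RelC [Rel who] [VP [V handed] [NP [Det the] [N paper]] [NP [Det the] [N letter]]]]]]]
[S [NP [Det some] [N letter]] [VP [V found] [NP [NP [Det some] [N cat]] [RelC [Rel who] [VP [V handed] [NP [Det the] [N paper]]]]] [NP [Det the] [N letter]]]]
The trees differ in how a recursive rule is bracketed over the same span.

2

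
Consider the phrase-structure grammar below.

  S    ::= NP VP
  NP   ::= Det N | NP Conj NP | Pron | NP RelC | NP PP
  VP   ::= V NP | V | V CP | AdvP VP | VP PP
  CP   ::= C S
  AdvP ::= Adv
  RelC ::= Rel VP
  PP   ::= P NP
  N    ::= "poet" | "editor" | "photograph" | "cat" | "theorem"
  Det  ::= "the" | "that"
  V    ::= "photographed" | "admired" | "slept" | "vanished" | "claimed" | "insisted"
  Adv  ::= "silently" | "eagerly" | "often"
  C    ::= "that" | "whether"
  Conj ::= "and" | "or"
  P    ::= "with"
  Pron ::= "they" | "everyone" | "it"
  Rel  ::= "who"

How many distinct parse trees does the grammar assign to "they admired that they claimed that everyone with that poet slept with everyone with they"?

Two of the 9 distinct bracketings:
[S [NP [Pron they]] [VP [V admired] [CP [C that] [S [NP [Pron they]] [VP [V claimed] [CP [C that] [S [NP [NP [Pron everyone]] [PP [P with] [NP [Det that] [N poet]]]] [VP [VP [V slept]] [PP [P with] [NP [NP [Pron everyone]] [PP [P with] [NP [Pron they]]]]]]]]]]]]]
[S [NP [Pron they]] [VP [V admired] [CP [C that] [S [NP [Pron they]] [VP [V claimed] [CP [C that] [S [NP [NP [Pron everyone]] [PP [P with] [NP [Det that] [N poet]]]] [VP [VP [VP [V slept]] [PP [P with] [NP [Pron everyone]]]] [PP [P with] [NP [Pron they]]]]]]]]]]]
The trees differ in how a recursive rule is bracketed over the same span.

9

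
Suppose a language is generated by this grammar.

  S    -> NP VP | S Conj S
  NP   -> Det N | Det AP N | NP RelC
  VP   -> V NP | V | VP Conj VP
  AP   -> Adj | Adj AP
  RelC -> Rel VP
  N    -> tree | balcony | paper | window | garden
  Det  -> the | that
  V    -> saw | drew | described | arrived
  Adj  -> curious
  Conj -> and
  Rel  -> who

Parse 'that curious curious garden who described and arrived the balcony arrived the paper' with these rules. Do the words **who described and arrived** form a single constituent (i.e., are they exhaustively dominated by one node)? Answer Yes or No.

[S [NP [NP [Det that] [AP [Adj curious] [AP [Adj curious]]] [N garden]] [RelC [Rel who] [VP [VP [V described]] [Conj and] [VP [V arrived] [NP [Det the] [N balcony]]]]]] [VP [V arrived] [NP [Det the] [N paper]]]]
The smallest constituent containing 'who described and arrived' is the RelC spanning 'who described and arrived the balcony'; no single node in the tree dominates exactly the given words.

No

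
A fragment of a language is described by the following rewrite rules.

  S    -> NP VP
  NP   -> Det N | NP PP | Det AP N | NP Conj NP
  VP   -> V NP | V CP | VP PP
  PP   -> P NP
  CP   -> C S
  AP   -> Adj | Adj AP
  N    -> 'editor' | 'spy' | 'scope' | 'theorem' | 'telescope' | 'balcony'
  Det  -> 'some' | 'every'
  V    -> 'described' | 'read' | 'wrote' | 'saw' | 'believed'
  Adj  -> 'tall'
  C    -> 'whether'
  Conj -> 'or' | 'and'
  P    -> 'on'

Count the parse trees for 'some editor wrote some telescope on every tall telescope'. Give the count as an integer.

The two bracketings:
[S [NP [Det some] [N editor]] [VP [V wrote] [NP [NP [Det some] [N telescope]] [PP [P on] [NP [Det every] [AP [Adj tall]] [N telescope]]]]]]
[S [NP [Det some] [N editor]] [VP [VP [V wrote] [NP [Det some] [N telescope]]] [PP [P on] [NP [Det every] [AP [Adj tall]] [N telescope]]]]]
The difference turns on whether NP → NP PP is used at the relevant span, versus an alternative expansion of NP.

2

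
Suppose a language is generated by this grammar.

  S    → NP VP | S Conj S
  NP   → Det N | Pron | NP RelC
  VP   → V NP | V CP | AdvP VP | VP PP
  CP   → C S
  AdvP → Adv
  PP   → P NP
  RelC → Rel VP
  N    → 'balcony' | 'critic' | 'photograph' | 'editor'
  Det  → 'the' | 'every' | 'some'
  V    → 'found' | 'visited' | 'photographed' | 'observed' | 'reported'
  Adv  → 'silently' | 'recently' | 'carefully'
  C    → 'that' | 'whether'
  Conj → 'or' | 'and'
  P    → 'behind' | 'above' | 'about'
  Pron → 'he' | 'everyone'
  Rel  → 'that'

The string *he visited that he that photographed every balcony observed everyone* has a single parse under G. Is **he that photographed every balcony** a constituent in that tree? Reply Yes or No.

Yes

[S [NP [Pron he]] [VP [V visited] [CP [C that] [S [NP [NP [Pron he]] [RelC [Rel that] [VP [V photographed] [NP [Det every] [N balcony]]]]] [VP [V observed] [NP [Pron everyone]]]]]]]
The words 'he that photographed every balcony' are exhaustively dominated by a single NP node (built by NP → NP RelC), so they form a constituent.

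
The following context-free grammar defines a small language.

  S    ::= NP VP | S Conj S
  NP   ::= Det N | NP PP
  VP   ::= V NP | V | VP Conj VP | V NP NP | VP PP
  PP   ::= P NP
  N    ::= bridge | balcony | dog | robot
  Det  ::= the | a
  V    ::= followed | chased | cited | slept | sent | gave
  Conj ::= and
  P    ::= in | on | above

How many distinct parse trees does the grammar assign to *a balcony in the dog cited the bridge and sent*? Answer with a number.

[S [NP [NP [Det a] [N balcony]] [PP [P in] [NP [Det the] [N dog]]]] [VP [VP [V cited] [NP [Det the] [N bridge]]] [Conj and] [VP [V sent]]]]
No rule offers an alternative attachment or grouping for any span, so this is the only derivation.

1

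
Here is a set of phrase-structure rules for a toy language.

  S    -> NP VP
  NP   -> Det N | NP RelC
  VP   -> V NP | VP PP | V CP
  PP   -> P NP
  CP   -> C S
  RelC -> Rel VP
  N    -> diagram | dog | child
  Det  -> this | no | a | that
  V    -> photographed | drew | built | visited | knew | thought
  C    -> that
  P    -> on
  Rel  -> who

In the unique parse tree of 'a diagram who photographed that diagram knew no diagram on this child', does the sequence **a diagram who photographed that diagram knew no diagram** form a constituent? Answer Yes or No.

No

[S [NP [NP [Det a] [N diagram]] [RelC [Rel who] [VP [V photographed] [NP [Det that] [N diagram]]]]] [VP [VP [V knew] [NP [Det no] [N diagram]]] [PP [P on] [NP [Det this] [N child]]]]]
The smallest constituent containing 'a diagram who photographed that diagram knew no diagram' is the S spanning 'a diagram who photographed that diagram knew no diagram on this child'; no single node in the tree dominates exactly the given words.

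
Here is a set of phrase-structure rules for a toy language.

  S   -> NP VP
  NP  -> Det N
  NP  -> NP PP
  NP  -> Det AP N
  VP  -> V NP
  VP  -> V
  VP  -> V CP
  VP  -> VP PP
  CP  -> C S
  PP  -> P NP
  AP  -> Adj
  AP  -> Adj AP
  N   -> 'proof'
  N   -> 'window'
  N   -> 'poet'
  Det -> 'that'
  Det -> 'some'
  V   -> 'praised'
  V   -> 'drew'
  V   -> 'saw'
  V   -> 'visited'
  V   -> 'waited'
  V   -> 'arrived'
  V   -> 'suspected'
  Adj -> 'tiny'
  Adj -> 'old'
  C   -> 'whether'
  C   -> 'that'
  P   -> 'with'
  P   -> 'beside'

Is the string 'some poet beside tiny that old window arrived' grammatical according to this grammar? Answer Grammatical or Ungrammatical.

A P word can never sit immediately before an Adj word in any string this grammar generates, so the substring 'beside tiny' rules out a derivation.

Ungrammatical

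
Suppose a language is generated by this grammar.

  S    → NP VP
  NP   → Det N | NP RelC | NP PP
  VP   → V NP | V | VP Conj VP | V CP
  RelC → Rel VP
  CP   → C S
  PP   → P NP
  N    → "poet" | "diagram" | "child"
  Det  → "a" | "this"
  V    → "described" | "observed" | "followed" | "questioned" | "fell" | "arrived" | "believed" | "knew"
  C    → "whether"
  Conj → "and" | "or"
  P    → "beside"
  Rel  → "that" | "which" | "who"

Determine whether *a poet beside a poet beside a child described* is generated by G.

S
  NP
    NP
      Det: a
      N: poet
    PP
      P: beside
      NP
        NP
          Det: a
          N: poet
        PP
          P: beside
          NP
            Det: a
            N: child
  VP
    V: described
Each bracket corresponds to one application of a listed rule, so the string is derivable from S.

Grammatical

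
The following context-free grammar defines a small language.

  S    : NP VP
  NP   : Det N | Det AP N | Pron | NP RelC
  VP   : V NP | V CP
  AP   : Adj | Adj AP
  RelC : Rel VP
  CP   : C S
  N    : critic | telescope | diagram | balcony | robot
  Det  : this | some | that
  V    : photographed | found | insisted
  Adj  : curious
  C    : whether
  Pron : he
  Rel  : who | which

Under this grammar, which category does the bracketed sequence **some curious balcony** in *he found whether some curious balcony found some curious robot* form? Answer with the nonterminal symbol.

NP

[S [NP [Pron he]] [VP [V found] [CP [C whether] [S [NP [Det some] [AP [Adj curious]] [N balcony]] [VP [V found] [NP [Det some] [AP [Adj curious]] [N robot]]]]]]]
The span 'some curious balcony' is the NP node built by NP → Det AP N.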